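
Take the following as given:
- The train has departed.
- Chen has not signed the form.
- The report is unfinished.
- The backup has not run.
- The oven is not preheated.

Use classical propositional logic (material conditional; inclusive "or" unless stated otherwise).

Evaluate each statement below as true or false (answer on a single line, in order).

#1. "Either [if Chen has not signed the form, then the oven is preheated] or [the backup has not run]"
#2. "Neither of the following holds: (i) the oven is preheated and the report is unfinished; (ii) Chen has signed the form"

Let M = "Chen has signed the form" (F), K = "the oven is preheated" (F), N = "the backup has run" (F), S = "the report is finished" (F).

#1: In symbols: (¬M → K) ∨ ¬N

¬M = ¬F = T
¬M → K = T → F = F
¬N = ¬F = T
(¬M → K) ∨ ¬N = F ∨ T = T
Hence #1 is true.

#2: Parsed as (K ∧ ¬S) ↓ M

¬S = ¬F = T
K ∧ ¬S = F ∧ T = F
(K ∧ ¬S) ↓ M = F ↓ F = T
So #2 is true.

#1 true, #2 true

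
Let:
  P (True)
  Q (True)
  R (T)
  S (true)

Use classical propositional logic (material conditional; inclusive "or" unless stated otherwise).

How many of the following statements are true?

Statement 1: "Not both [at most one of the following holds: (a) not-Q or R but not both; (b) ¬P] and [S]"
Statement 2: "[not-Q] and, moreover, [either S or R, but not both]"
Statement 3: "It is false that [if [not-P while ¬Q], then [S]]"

0

Statement 1: In symbols: ((not Q xor R) nand not P) nand S

not Q = not True = False
not Q xor R = False xor True = True
not P = not True = False
(not Q xor R) nand not P = True nand False = True
((not Q xor R) nand not P) nand S = True nand True = False
Thus Statement 1 is false.

Statement 2: Formalization: not Q and (S xor R)

not Q = not True = False
S xor R = True xor True = False
not Q and (S xor R) = False and False = False
Hence Statement 2 is false.

Statement 3: Formalization: not ((not P and not Q) -> S)

not P = not True = False
not Q = not True = False
not P and not Q = False and False = False
(not P and not Q) -> S = False -> True = True
not ((not P and not Q) -> S) = not True = False
Thus Statement 3 is false.

True statements: 0 (none).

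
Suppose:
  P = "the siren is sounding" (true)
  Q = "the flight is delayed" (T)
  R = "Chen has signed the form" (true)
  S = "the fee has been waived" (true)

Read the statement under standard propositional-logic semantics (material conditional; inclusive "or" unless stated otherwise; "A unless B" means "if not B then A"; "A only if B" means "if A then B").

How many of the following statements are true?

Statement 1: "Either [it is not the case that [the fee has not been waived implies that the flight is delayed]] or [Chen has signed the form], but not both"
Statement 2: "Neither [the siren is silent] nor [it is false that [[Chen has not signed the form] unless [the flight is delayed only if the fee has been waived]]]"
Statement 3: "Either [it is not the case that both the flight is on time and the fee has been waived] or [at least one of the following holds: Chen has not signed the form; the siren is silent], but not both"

Statement 1: Formalization: ~(~S -> Q) xor R

~S = ~T = F
~S -> Q = F -> T = T
~(~S -> Q) = ~T = F
~(~S -> Q) xor R = F xor T = T
Thus Statement 1 is true.

Statement 2: In symbols: ~P nor ~(~R | (Q -> S))

~P = ~T = F
~R = ~T = F
Q -> S = T -> T = T
~R | (Q -> S) = F | T = T
~(~R | (Q -> S)) = ~T = F
~P nor ~(~R | (Q -> S)) = F nor F = T
So Statement 2 is true.

Statement 3: This is (~Q nand S) xor (~R | ~P).

~Q = ~T = F
~Q nand S = F nand T = T
~R = ~T = F
~P = ~T = F
~R | ~P = F | F = F
(~Q nand S) xor (~R | ~P) = T xor F = T
So Statement 3 is true.

True statements: 3.

3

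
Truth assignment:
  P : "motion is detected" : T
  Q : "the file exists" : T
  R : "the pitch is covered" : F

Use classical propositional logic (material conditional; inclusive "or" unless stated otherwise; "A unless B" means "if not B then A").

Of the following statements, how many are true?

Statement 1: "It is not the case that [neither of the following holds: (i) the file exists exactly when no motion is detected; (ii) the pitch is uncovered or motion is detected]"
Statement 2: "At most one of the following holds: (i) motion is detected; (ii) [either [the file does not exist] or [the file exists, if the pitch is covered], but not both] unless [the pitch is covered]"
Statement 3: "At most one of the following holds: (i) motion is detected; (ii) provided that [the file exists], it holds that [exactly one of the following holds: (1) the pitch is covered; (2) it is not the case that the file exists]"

Statement 1: Formalization: not ((Q iff not P) nor (not R or P))

not P = not True = False
Q iff not P = True iff False = False
not R = not False = True
not R or P = True or True = True
(Q iff not P) nor (not R or P) = False nor True = False
not ((Q iff not P) nor (not R or P)) = not False = True
So Statement 1 is true.

Statement 2: This is P nand ((not Q xor (R -> Q)) or R).

not Q = not True = False
R -> Q = False -> True = True
not Q xor (R -> Q) = False xor True = True
(not Q xor (R -> Q)) or R = True or False = True
P nand ((not Q xor (R -> Q)) or R) = True nand True = False
Hence Statement 2 is false.

Statement 3: Parsed as P nand (Q -> (R xor not Q))

not Q = not True = False
R xor not Q = False xor False = False
Q -> (R xor not Q) = True -> False = False
P nand (Q -> (R xor not Q)) = True nand False = True
Hence Statement 3 is true.

2 of the 3 statements are true (Statement 1, Statement 3).

2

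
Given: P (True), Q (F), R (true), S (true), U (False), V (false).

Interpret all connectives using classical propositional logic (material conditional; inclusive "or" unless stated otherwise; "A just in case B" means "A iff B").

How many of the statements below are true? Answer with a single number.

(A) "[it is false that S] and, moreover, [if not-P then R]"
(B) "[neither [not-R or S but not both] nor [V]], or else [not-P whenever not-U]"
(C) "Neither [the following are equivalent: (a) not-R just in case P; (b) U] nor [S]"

0

(A): Parsed as ~S & (~P -> R)

~S = ~T = F
~P = ~T = F
~P -> R = F -> T = T
~S & (~P -> R) = F & T = F
Hence (A) is false.

(B): In symbols: ((~R xor S) nor V) | (~U -> ~P)

~R = ~T = F
~R xor S = F xor T = T
(~R xor S) nor V = T nor F = F
~U = ~F = T
~P = ~T = F
~U -> ~P = T -> F = F
((~R xor S) nor V) | (~U -> ~P) = F | F = F
So (B) is false.

(C): This is ((~R <-> P) <-> U) nor S.

~R = ~T = F
~R <-> P = F <-> T = F
(~R <-> P) <-> U = F <-> F = T
((~R <-> P) <-> U) nor S = T nor T = F
Thus (C) is false.

True statements: 0 (none).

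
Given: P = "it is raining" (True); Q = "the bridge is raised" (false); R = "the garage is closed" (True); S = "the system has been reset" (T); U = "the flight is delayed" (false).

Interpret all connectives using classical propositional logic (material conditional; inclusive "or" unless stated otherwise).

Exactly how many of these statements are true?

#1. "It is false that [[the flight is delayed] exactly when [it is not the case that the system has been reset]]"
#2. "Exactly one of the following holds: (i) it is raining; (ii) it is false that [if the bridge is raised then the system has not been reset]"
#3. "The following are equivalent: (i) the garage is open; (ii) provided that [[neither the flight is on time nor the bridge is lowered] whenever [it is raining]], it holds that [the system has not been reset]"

#1: Parsed as ~(U <-> ~S)

~S = ~T = F
U <-> ~S = F <-> F = T
~(U <-> ~S) = ~T = F
So #1 is false.

#2: Formalization: P xor ~(Q -> ~S)

~S = ~T = F
Q -> ~S = F -> F = T
~(Q -> ~S) = ~T = F
P xor ~(Q -> ~S) = T xor F = T
So #2 is true.

#3: Formalization: ~R <-> ((P -> (~U nor ~Q)) -> ~S)

~R = ~T = F
~U = ~F = T
~Q = ~F = T
~U nor ~Q = T nor T = F
P -> (~U nor ~Q) = T -> F = F
~S = ~T = F
(P -> (~U nor ~Q)) -> ~S = F -> F = T
~R <-> ((P -> (~U nor ~Q)) -> ~S) = F <-> T = F
Hence #3 is false.

Count: 1.

1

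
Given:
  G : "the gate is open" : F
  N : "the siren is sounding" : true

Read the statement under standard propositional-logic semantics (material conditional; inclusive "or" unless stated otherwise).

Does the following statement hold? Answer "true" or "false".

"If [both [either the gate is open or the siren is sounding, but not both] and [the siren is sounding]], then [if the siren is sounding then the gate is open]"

False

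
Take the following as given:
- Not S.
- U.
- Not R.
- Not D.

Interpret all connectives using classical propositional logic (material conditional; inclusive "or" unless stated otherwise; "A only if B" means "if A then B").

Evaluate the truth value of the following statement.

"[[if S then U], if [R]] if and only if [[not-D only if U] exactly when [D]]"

This is (R -> (S -> U)) iff ((not D -> U) iff D).

S -> U = False -> True = True
R -> (S -> U) = False -> True = True
not D = not False = True
not D -> U = True -> True = True
(not D -> U) iff D = True iff False = False
(R -> (S -> U)) iff ((not D -> U) iff D) = True iff False = False

false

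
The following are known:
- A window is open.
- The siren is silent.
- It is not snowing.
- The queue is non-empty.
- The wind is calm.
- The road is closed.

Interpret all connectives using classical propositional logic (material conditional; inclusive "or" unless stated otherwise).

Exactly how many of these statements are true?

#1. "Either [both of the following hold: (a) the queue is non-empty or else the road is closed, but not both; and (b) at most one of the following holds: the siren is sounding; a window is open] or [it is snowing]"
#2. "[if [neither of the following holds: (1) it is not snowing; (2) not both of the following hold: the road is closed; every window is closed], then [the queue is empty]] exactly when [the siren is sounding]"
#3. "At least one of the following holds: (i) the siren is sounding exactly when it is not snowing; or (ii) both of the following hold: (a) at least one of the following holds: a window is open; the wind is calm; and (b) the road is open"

Let R = "the queue is empty" (False), G = "the road is closed" (True), P = "the siren is sounding" (False), M = "a window is open" (True), W = "it is snowing" (False), K = "the wind is strong" (False).

#1: Parsed as ((not R xor G) and (P nand M)) or W

not R = not False = True
not R xor G = True xor True = False
P nand M = False nand True = True
(not R xor G) and (P nand M) = False and True = False
((not R xor G) and (P nand M)) or W = False or False = False
So #1 is false.

#2: Formalization: ((not W nor (G nand not M)) -> R) iff P

not W = not False = True
not M = not True = False
G nand not M = True nand False = True
not W nor (G nand not M) = True nor True = False
(not W nor (G nand not M)) -> R = False -> False = True
((not W nor (G nand not M)) -> R) iff P = True iff False = False
Thus #2 is false.

#3: In symbols: (P iff not W) or ((M or not K) and not G)

not W = not False = True
P iff not W = False iff True = False
not K = not False = True
M or not K = True or True = True
not G = not True = False
(M or not K) and not G = True and False = False
(P iff not W) or ((M or not K) and not G) = False or False = False
Hence #3 is false.

True statements: 0 (none).

0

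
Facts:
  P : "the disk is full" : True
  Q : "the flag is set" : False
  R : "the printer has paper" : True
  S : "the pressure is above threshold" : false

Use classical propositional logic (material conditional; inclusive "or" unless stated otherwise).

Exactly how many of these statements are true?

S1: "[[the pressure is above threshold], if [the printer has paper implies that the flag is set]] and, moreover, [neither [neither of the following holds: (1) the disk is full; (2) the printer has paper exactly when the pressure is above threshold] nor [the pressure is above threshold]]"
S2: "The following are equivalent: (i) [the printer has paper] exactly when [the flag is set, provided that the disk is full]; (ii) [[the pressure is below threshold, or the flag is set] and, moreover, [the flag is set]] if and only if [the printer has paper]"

2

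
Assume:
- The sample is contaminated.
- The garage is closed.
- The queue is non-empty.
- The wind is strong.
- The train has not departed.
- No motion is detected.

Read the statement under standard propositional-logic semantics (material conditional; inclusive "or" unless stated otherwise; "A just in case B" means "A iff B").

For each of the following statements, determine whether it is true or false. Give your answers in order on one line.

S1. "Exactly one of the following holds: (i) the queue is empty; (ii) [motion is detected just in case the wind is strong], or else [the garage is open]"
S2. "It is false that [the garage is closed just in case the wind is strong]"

S1 F; S2 F

Let P = "the queue is empty" (F), G = "motion is detected" (F), N = "the wind is strong" (T), V = "the garage is closed" (T).

S1: Parsed as P ⊕ ((G ↔ N) ∨ ¬V)

G ↔ N = F ↔ T = F
¬V = ¬T = F
(G ↔ N) ∨ ¬V = F ∨ F = F
P ⊕ ((G ↔ N) ∨ ¬V) = F ⊕ F = F
Hence S1 is false.

S2: Formalization: ¬(V ↔ N)

V ↔ N = T ↔ T = T
¬(V ↔ N) = ¬T = F
So S2 is false.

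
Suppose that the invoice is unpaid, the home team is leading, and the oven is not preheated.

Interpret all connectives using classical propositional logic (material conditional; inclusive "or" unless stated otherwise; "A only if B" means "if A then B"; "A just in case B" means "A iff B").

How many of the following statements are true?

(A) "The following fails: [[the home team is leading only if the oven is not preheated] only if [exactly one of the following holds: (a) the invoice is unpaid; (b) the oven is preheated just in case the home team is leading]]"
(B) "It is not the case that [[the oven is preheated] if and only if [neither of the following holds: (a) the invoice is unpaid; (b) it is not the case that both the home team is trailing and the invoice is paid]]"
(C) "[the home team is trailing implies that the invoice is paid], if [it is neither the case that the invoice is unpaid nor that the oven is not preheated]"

1

Let R = "the home team is leading" (T), W = "the oven is preheated" (F), M = "the invoice is paid" (F).

(A): Parsed as ~((R -> ~W) -> (~M xor (W <-> R)))

~W = ~F = T
R -> ~W = T -> T = T
~M = ~F = T
W <-> R = F <-> T = F
~M xor (W <-> R) = T xor F = T
(R -> ~W) -> (~M xor (W <-> R)) = T -> T = T
~((R -> ~W) -> (~M xor (W <-> R))) = ~T = F
So (A) is false.

(B): In symbols: ~(W <-> (~M nor (~R nand M)))

~M = ~F = T
~R = ~T = F
~R nand M = F nand F = T
~M nor (~R nand M) = T nor T = F
W <-> (~M nor (~R nand M)) = F <-> F = T
~(W <-> (~M nor (~R nand M))) = ~T = F
Thus (B) is false.

(C): Formalization: (~M nor ~W) -> (~R -> M)

~M = ~F = T
~W = ~F = T
~M nor ~W = T nor T = F
~R = ~T = F
~R -> M = F -> F = T
(~M nor ~W) -> (~R -> M) = F -> T = T
So (C) is true.

True statements: 1 ((C)).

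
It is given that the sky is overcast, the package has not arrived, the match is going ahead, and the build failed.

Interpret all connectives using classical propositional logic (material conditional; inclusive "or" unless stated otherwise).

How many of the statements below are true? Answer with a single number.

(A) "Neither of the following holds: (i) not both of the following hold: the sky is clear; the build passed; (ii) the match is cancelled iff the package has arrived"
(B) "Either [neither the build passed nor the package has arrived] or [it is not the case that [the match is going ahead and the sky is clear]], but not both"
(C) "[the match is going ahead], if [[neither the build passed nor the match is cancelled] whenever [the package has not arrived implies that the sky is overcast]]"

Let M = "the sky is overcast" (T), K = "the build passed" (F), L = "the match is cancelled" (F), W = "the package has arrived" (F).

(A): Formalization: (¬M ↑ K) ↓ (L ↔ W)

¬M = ¬T = F
¬M ↑ K = F ↑ F = T
L ↔ W = F ↔ F = T
(¬M ↑ K) ↓ (L ↔ W) = T ↓ T = F
Hence (A) is false.

(B): This is (K ↓ W) ⊕ ¬(¬L ∧ ¬M).

K ↓ W = F ↓ F = T
¬L = ¬F = T
¬M = ¬T = F
¬L ∧ ¬M = T ∧ F = F
¬(¬L ∧ ¬M) = ¬F = T
(K ↓ W) ⊕ ¬(¬L ∧ ¬M) = T ⊕ T = F
So (B) is false.

(C): This is ((¬W → M) → (K ↓ L)) → ¬L.

¬W = ¬F = T
¬W → M = T → T = T
K ↓ L = F ↓ F = T
(¬W → M) → (K ↓ L) = T → T = T
¬L = ¬F = T
((¬W → M) → (K ↓ L)) → ¬L = T → T = T
Thus (C) is true.

True statements: 1 ((C)).

1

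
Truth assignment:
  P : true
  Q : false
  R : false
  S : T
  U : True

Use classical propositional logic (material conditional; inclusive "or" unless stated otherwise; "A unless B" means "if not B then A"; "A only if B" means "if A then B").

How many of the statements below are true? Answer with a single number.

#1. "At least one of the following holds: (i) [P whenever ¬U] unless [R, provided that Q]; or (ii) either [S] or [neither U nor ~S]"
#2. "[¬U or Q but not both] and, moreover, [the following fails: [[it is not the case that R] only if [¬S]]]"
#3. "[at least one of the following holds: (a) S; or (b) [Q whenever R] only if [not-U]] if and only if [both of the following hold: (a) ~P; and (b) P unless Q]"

#1: In symbols: ((~U -> P) | (Q -> R)) | (S | (U nor ~S))

~U = ~T = F
~U -> P = F -> T = T
Q -> R = F -> F = T
(~U -> P) | (Q -> R) = T | T = T
~S = ~T = F
U nor ~S = T nor F = F
S | (U nor ~S) = T | F = T
((~U -> P) | (Q -> R)) | (S | (U nor ~S)) = T | T = T
Thus #1 is true.

#2: Parsed as (~U xor Q) & ~(~R -> ~S)

~U = ~T = F
~U xor Q = F xor F = F
~R = ~F = T
~S = ~T = F
~R -> ~S = T -> F = F
~(~R -> ~S) = ~F = T
(~U xor Q) & ~(~R -> ~S) = F & T = F
Hence #2 is false.

#3: In symbols: (S | ((R -> Q) -> ~U)) <-> (~P & (P | Q))

R -> Q = F -> F = T
~U = ~T = F
(R -> Q) -> ~U = T -> F = F
S | ((R -> Q) -> ~U) = T | F = T
~P = ~T = F
P | Q = T | F = T
~P & (P | Q) = F & T = F
(S | ((R -> Q) -> ~U)) <-> (~P & (P | Q)) = T <-> F = F
Thus #3 is false.

1 of the 3 statements is true.

1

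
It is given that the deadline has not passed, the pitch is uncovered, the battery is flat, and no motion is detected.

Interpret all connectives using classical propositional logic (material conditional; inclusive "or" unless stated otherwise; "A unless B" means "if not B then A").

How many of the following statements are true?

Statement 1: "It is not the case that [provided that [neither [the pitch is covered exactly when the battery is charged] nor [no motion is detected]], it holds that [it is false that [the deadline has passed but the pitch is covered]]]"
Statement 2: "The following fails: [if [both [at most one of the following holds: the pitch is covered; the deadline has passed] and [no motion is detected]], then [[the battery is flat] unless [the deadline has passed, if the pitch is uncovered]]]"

Let Q = "the pitch is covered" (F), R = "the battery is charged" (F), S = "motion is detected" (F), P = "the deadline has passed" (F).

Statement 1: In symbols: ¬(((Q ↔ R) ↓ ¬S) → ¬(P ∧ Q))

Q ↔ R = F ↔ F = T
¬S = ¬F = T
(Q ↔ R) ↓ ¬S = T ↓ T = F
P ∧ Q = F ∧ F = F
¬(P ∧ Q) = ¬F = T
((Q ↔ R) ↓ ¬S) → ¬(P ∧ Q) = F → T = T
¬(((Q ↔ R) ↓ ¬S) → ¬(P ∧ Q)) = ¬T = F
Hence Statement 1 is false.

Statement 2: In symbols: ¬(((Q ↑ P) ∧ ¬S) → (¬R ∨ (¬Q → P)))

Q ↑ P = F ↑ F = T
¬S = ¬F = T
(Q ↑ P) ∧ ¬S = T ∧ T = T
¬R = ¬F = T
¬Q = ¬F = T
¬Q → P = T → F = F
¬R ∨ (¬Q → P) = T ∨ F = T
((Q ↑ P) ∧ ¬S) → (¬R ∨ (¬Q → P)) = T → T = T
¬(((Q ↑ P) ∧ ¬S) → (¬R ∨ (¬Q → P))) = ¬T = F
So Statement 2 is false.

True statements: 0 (none).

0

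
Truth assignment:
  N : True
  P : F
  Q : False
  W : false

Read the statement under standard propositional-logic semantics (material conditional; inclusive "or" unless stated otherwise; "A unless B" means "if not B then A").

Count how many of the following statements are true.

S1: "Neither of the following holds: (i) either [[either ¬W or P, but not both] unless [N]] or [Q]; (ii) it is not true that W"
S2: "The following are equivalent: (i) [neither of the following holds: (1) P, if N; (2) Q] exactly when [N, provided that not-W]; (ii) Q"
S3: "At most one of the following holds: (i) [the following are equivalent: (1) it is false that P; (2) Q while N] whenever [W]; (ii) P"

1

S1: In symbols: (((~W xor P) | N) | Q) nor ~W

~W = ~F = T
~W xor P = T xor F = T
(~W xor P) | N = T | T = T
((~W xor P) | N) | Q = T | F = T
~W = ~F = T
(((~W xor P) | N) | Q) nor ~W = T nor T = F
Hence S1 is false.

S2: Formalization: (((N -> P) nor Q) <-> (~W -> N)) <-> Q

N -> P = T -> F = F
(N -> P) nor Q = F nor F = T
~W = ~F = T
~W -> N = T -> T = T
((N -> P) nor Q) <-> (~W -> N) = T <-> T = T
(((N -> P) nor Q) <-> (~W -> N)) <-> Q = T <-> F = F
Thus S2 is false.

S3: Formalization: (W -> (~P <-> (Q & N))) nand P

~P = ~F = T
Q & N = F & T = F
~P <-> (Q & N) = T <-> F = F
W -> (~P <-> (Q & N)) = F -> F = T
(W -> (~P <-> (Q & N))) nand P = T nand F = T
Hence S3 is true.

True statements: 1 (S3).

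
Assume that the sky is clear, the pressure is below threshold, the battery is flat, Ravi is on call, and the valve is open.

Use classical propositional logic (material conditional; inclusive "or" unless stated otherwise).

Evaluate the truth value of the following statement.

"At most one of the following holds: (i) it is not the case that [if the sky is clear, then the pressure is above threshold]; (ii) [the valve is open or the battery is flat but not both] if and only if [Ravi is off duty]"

Let N = "the sky is overcast" (F), H = "the pressure is above threshold" (F), U = "the valve is open" (T), Q = "the battery is charged" (F), V = "Ravi is on call" (T).
In symbols: ~(~N -> H) nand ((U xor ~Q) <-> ~V)

~N = ~F = T
~N -> H = T -> F = F
~(~N -> H) = ~F = T
~Q = ~F = T
U xor ~Q = T xor T = F
~V = ~T = F
(U xor ~Q) <-> ~V = F <-> F = T
~(~N -> H) nand ((U xor ~Q) <-> ~V) = T nand T = F

false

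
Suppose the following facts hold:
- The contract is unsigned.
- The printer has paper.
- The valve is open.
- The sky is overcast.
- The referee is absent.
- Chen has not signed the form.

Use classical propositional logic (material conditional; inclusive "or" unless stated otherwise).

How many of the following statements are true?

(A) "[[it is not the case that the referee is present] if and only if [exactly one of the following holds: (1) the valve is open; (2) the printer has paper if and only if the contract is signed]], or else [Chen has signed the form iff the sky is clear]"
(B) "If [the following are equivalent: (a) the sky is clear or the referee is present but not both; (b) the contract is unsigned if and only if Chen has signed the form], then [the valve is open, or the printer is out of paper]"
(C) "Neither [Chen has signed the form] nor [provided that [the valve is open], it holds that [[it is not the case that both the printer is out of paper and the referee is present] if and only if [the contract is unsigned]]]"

2

Let U = "the referee is present" (F), R = "the valve is open" (T), Q = "the printer has paper" (T), P = "the contract is signed" (F), V = "Chen has signed the form" (F), S = "the sky is overcast" (T).

(A): In symbols: (¬U ↔ (R ⊕ (Q ↔ P))) ∨ (V ↔ ¬S)

¬U = ¬F = T
Q ↔ P = T ↔ F = F
R ⊕ (Q ↔ P) = T ⊕ F = T
¬U ↔ (R ⊕ (Q ↔ P)) = T ↔ T = T
¬S = ¬T = F
V ↔ ¬S = F ↔ F = T
(¬U ↔ (R ⊕ (Q ↔ P))) ∨ (V ↔ ¬S) = T ∨ T = T
Hence (A) is true.

(B): This is ((¬S ⊕ U) ↔ (¬P ↔ V)) → (R ∨ ¬Q).

¬S = ¬T = F
¬S ⊕ U = F ⊕ F = F
¬P = ¬F = T
¬P ↔ V = T ↔ F = F
(¬S ⊕ U) ↔ (¬P ↔ V) = F ↔ F = T
¬Q = ¬T = F
R ∨ ¬Q = T ∨ F = T
((¬S ⊕ U) ↔ (¬P ↔ V)) → (R ∨ ¬Q) = T → T = T
So (B) is true.

(C): This is V ↓ (R → ((¬Q ↑ U) ↔ ¬P)).

¬Q = ¬T = F
¬Q ↑ U = F ↑ F = T
¬P = ¬F = T
(¬Q ↑ U) ↔ ¬P = T ↔ T = T
R → ((¬Q ↑ U) ↔ ¬P) = T → T = T
V ↓ (R → ((¬Q ↑ U) ↔ ¬P)) = F ↓ T = F
Hence (C) is false.

Count: 2.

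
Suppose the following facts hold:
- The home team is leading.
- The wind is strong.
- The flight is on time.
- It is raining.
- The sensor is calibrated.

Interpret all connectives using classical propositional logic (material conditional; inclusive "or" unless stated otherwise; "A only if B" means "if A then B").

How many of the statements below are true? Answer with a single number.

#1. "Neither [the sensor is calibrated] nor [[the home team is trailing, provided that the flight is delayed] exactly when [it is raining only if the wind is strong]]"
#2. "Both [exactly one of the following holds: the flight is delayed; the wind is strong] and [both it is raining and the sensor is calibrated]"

Let U = "the sensor is calibrated" (T), R = "the flight is delayed" (F), P = "the home team is leading" (T), S = "it is raining" (T), Q = "the wind is strong" (T).

#1: In symbols: U ↓ ((R → ¬P) ↔ (S → Q))

¬P = ¬T = F
R → ¬P = F → F = T
S → Q = T → T = T
(R → ¬P) ↔ (S → Q) = T ↔ T = T
U ↓ ((R → ¬P) ↔ (S → Q)) = T ↓ T = F
So #1 is false.

#2: In symbols: (R ⊕ Q) ∧ (S ∧ U)

R ⊕ Q = F ⊕ T = T
S ∧ U = T ∧ T = T
(R ⊕ Q) ∧ (S ∧ U) = T ∧ T = T
So #2 is true.

Count: 1.

1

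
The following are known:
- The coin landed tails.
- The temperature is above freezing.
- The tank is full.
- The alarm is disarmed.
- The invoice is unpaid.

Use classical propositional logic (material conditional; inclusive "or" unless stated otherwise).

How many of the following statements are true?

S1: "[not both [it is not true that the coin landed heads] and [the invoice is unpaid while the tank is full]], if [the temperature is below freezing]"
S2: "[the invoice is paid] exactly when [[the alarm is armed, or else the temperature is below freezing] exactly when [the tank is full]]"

Let Q = "the temperature is below freezing" (False), P = "the coin landed heads" (False), U = "the invoice is paid" (False), R = "the tank is full" (True), S = "the alarm is armed" (False).

S1: Formalization: Q -> (not P nand (not U and R))

not P = not False = True
not U = not False = True
not U and R = True and True = True
not P nand (not U and R) = True nand True = False
Q -> (not P nand (not U and R)) = False -> False = True
Hence S1 is true.

S2: Formalization: U iff ((S or Q) iff R)

S or Q = False or False = False
(S or Q) iff R = False iff True = False
U iff ((S or Q) iff R) = False iff False = True
So S2 is true.

True statements: 2 (S1, S2).

2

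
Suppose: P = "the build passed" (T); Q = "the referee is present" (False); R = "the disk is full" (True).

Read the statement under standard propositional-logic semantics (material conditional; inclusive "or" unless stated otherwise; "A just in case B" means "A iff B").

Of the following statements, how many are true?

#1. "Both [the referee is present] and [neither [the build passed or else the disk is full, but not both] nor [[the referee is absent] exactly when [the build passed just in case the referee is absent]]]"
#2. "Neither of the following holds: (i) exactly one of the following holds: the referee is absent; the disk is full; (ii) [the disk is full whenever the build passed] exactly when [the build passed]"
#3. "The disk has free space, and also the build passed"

0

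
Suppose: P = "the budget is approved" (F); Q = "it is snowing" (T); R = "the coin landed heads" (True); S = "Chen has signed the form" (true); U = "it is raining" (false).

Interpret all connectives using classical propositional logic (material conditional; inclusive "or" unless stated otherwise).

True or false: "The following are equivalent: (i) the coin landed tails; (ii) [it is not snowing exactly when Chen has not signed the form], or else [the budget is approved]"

This is ~R <-> ((~Q <-> ~S) | P).

~R = ~T = F
~Q = ~T = F
~S = ~T = F
~Q <-> ~S = F <-> F = T
(~Q <-> ~S) | P = T | F = T
~R <-> ((~Q <-> ~S) | P) = F <-> T = F

The statement is false.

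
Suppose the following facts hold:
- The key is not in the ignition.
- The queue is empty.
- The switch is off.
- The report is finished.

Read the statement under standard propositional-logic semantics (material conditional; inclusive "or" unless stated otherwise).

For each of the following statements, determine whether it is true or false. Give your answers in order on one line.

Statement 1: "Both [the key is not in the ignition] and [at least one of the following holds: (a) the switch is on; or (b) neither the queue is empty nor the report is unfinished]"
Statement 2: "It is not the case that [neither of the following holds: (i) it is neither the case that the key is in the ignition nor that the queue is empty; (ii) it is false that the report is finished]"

Statement 1 F, Statement 2 F

Let K = "the key is in the ignition" (F), Q = "the switch is on" (F), M = "the queue is empty" (T), H = "the report is finished" (T).

Statement 1: Formalization: ~K & (Q | (M nor ~H))

~K = ~F = T
~H = ~T = F
M nor ~H = T nor F = F
Q | (M nor ~H) = F | F = F
~K & (Q | (M nor ~H)) = T & F = F
So Statement 1 is false.

Statement 2: Parsed as ~((K nor M) nor ~H)

K nor M = F nor T = F
~H = ~T = F
(K nor M) nor ~H = F nor F = T
~((K nor M) nor ~H) = ~T = F
So Statement 2 is false.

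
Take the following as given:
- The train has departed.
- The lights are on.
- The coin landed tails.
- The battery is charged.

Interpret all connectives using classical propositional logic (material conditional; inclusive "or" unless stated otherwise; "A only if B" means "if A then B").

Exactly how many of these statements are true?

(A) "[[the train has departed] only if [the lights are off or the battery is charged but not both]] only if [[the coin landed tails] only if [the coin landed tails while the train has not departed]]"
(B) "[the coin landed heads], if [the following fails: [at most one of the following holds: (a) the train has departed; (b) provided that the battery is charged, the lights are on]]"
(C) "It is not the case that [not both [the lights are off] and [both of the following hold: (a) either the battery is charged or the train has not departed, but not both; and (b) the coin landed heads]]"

0

Let P = "the train has departed" (True), U = "the lights are on" (True), D = "the battery is charged" (True), V = "the coin landed heads" (False).

(A): Formalization: (P -> (not U xor D)) -> (not V -> (not V and not P))

not U = not True = False
not U xor D = False xor True = True
P -> (not U xor D) = True -> True = True
not V = not False = True
not V = not False = True
not P = not True = False
not V and not P = True and False = False
not V -> (not V and not P) = True -> False = False
(P -> (not U xor D)) -> (not V -> (not V and not P)) = True -> False = False
Hence (A) is false.

(B): Formalization: not (P nand (D -> U)) -> V

D -> U = True -> True = True
P nand (D -> U) = True nand True = False
not (P nand (D -> U)) = not False = True
not (P nand (D -> U)) -> V = True -> False = False
Hence (B) is false.

(C): In symbols: not (not U nand ((D xor not P) and V))

not U = not True = False
not P = not True = False
D xor not P = True xor False = True
(D xor not P) and V = True and False = False
not U nand ((D xor not P) and V) = False nand False = True
not (not U nand ((D xor not P) and V)) = not True = False
So (C) is false.

0 of the 3 statements are true (none).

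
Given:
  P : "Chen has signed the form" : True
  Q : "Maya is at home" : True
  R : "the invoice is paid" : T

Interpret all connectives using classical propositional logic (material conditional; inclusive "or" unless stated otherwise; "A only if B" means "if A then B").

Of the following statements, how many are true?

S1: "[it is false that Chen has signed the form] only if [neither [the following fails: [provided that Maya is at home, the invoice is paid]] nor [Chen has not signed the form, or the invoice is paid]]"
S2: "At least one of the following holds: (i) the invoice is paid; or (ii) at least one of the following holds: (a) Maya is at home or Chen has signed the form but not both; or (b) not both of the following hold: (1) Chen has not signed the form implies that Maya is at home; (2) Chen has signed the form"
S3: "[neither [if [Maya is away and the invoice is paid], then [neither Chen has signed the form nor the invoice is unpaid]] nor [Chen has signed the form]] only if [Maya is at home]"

3

S1: Parsed as not P -> (not (Q -> R) nor (not P or R))

not P = not True = False
Q -> R = True -> True = True
not (Q -> R) = not True = False
not P = not True = False
not P or R = False or True = True
not (Q -> R) nor (not P or R) = False nor True = False
not P -> (not (Q -> R) nor (not P or R)) = False -> False = True
Thus S1 is true.

S2: Parsed as R or ((Q xor P) or ((not P -> Q) nand P))

Q xor P = True xor True = False
not P = not True = False
not P -> Q = False -> True = True
(not P -> Q) nand P = True nand True = False
(Q xor P) or ((not P -> Q) nand P) = False or False = False
R or ((Q xor P) or ((not P -> Q) nand P)) = True or False = True
So S2 is true.

S3: Formalization: (((not Q and R) -> (P nor not R)) nor P) -> Q

not Q = not True = False
not Q and R = False and True = False
not R = not True = False
P nor not R = True nor False = False
(not Q and R) -> (P nor not R) = False -> False = True
((not Q and R) -> (P nor not R)) nor P = True nor True = False
(((not Q and R) -> (P nor not R)) nor P) -> Q = False -> True = True
So S3 is true.

3 of the 3 statements are true (S1, S2, S3).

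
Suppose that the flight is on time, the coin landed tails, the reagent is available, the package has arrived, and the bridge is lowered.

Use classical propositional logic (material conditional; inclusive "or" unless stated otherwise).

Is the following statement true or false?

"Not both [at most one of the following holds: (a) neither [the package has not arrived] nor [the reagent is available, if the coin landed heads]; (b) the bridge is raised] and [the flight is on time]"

Let S = "the package has arrived" (True), Q = "the coin landed heads" (False), R = "the reagent is available" (True), U = "the bridge is raised" (False), P = "the flight is delayed" (False).
Parsed as ((not S nor (Q -> R)) nand U) nand not P

not S = not True = False
Q -> R = False -> True = True
not S nor (Q -> R) = False nor True = False
(not S nor (Q -> R)) nand U = False nand False = True
not P = not False = True
((not S nor (Q -> R)) nand U) nand not P = True nand True = False

false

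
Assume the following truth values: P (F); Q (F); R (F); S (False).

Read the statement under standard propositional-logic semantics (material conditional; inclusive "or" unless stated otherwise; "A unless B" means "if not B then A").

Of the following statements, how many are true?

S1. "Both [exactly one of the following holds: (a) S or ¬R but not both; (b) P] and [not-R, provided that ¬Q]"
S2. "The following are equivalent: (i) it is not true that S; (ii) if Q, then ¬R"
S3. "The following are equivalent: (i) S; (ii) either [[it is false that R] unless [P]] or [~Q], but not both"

3

S1: In symbols: ((S ⊕ ¬R) ⊕ P) ∧ (¬Q → ¬R)

¬R = ¬F = T
S ⊕ ¬R = F ⊕ T = T
(S ⊕ ¬R) ⊕ P = T ⊕ F = T
¬Q = ¬F = T
¬R = ¬F = T
¬Q → ¬R = T → T = T
((S ⊕ ¬R) ⊕ P) ∧ (¬Q → ¬R) = T ∧ T = T
So S1 is true.

S2: Formalization: ¬S ↔ (Q → ¬R)

¬S = ¬F = T
¬R = ¬F = T
Q → ¬R = F → T = T
¬S ↔ (Q → ¬R) = T ↔ T = T
Hence S2 is true.

S3: This is S ↔ ((¬R ∨ P) ⊕ ¬Q).

¬R = ¬F = T
¬R ∨ P = T ∨ F = T
¬Q = ¬F = T
(¬R ∨ P) ⊕ ¬Q = T ⊕ T = F
S ↔ ((¬R ∨ P) ⊕ ¬Q) = F ↔ F = T
Hence S3 is true.

Count: 3.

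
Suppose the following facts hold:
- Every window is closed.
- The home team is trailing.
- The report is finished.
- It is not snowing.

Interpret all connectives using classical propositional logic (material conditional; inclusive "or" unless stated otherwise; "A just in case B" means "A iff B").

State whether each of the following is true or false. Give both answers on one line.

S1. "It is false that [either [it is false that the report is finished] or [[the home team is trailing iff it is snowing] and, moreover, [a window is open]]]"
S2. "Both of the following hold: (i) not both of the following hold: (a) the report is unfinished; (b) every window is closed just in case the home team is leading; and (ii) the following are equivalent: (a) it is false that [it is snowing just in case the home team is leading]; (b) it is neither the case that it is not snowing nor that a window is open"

S1 True / S2 True

Let R = "the report is finished" (True), Q = "the home team is leading" (False), S = "it is snowing" (False), P = "a window is open" (False).

S1: Formalization: not (not R or ((not Q iff S) and P))

not R = not True = False
not Q = not False = True
not Q iff S = True iff False = False
(not Q iff S) and P = False and False = False
not R or ((not Q iff S) and P) = False or False = False
not (not R or ((not Q iff S) and P)) = not False = True
So S1 is true.

S2: Formalization: (not R nand (not P iff Q)) and (not (S iff Q) iff (not S nor P))

not R = not True = False
not P = not False = True
not P iff Q = True iff False = False
not R nand (not P iff Q) = False nand False = True
S iff Q = False iff False = True
not (S iff Q) = not True = False
not S = not False = True
not S nor P = True nor False = False
not (S iff Q) iff (not S nor P) = False iff False = True
(not R nand (not P iff Q)) and (not (S iff Q) iff (not S nor P)) = True and True = True
Hence S2 is true.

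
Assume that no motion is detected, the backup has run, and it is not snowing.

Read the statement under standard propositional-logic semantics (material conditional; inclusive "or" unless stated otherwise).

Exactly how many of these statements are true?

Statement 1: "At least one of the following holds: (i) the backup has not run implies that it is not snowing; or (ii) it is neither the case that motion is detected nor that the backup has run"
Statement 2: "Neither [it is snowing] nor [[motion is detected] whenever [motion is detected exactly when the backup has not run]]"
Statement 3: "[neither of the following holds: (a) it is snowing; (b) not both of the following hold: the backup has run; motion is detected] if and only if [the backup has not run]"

Let L = "the backup has run" (T), R = "it is snowing" (F), D = "motion is detected" (F).

Statement 1: Formalization: (~L -> ~R) | (D nor L)

~L = ~T = F
~R = ~F = T
~L -> ~R = F -> T = T
D nor L = F nor T = F
(~L -> ~R) | (D nor L) = T | F = T
Hence Statement 1 is true.

Statement 2: Parsed as R nor ((D <-> ~L) -> D)

~L = ~T = F
D <-> ~L = F <-> F = T
(D <-> ~L) -> D = T -> F = F
R nor ((D <-> ~L) -> D) = F nor F = T
Thus Statement 2 is true.

Statement 3: Parsed as (R nor (L nand D)) <-> ~L

L nand D = T nand F = T
R nor (L nand D) = F nor T = F
~L = ~T = F
(R nor (L nand D)) <-> ~L = F <-> F = T
So Statement 3 is true.

True statements: 3.

3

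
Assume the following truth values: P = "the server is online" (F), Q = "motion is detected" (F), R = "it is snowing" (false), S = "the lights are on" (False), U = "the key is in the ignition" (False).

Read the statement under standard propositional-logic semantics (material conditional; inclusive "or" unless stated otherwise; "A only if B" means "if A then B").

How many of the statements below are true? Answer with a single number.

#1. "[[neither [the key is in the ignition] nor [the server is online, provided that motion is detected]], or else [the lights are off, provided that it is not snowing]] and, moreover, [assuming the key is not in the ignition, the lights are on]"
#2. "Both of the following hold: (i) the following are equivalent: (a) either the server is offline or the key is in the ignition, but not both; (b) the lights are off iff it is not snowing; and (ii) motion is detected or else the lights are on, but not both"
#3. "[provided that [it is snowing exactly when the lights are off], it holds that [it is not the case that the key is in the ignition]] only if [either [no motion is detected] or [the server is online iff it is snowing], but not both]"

#1: In symbols: ((U ↓ (Q → P)) ∨ (¬R → ¬S)) ∧ (¬U → S)

Q → P = F → F = T
U ↓ (Q → P) = F ↓ T = F
¬R = ¬F = T
¬S = ¬F = T
¬R → ¬S = T → T = T
(U ↓ (Q → P)) ∨ (¬R → ¬S) = F ∨ T = T
¬U = ¬F = T
¬U → S = T → F = F
((U ↓ (Q → P)) ∨ (¬R → ¬S)) ∧ (¬U → S) = T ∧ F = F
Thus #1 is false.

#2: This is ((¬P ⊕ U) ↔ (¬S ↔ ¬R)) ∧ (Q ⊕ S).

¬P = ¬F = T
¬P ⊕ U = T ⊕ F = T
¬S = ¬F = T
¬R = ¬F = T
¬S ↔ ¬R = T ↔ T = T
(¬P ⊕ U) ↔ (¬S ↔ ¬R) = T ↔ T = T
Q ⊕ S = F ⊕ F = F
((¬P ⊕ U) ↔ (¬S ↔ ¬R)) ∧ (Q ⊕ S) = T ∧ F = F
Thus #2 is false.

#3: In symbols: ((R ↔ ¬S) → ¬U) → (¬Q ⊕ (P ↔ R))

¬S = ¬F = T
R ↔ ¬S = F ↔ T = F
¬U = ¬F = T
(R ↔ ¬S) → ¬U = F → T = T
¬Q = ¬F = T
P ↔ R = F ↔ F = T
¬Q ⊕ (P ↔ R) = T ⊕ T = F
((R ↔ ¬S) → ¬U) → (¬Q ⊕ (P ↔ R)) = T → F = F
Hence #3 is false.

0 of the 3 statements are true (none).

0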